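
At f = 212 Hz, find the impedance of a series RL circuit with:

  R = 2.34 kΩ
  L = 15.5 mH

Step 1 — Angular frequency: ω = 2π·f = 2π·212 = 1332 rad/s.
Step 2 — Component impedances:
  R: Z = R = 2340 Ω
  L: Z = jωL = j·1332·0.0155 = 0 + j20.65 Ω
Step 3 — Series combination: Z_total = R + L = 2340 + j20.65 Ω = 2340∠0.5° Ω.

Z = 2340 + j20.65 Ω = 2340∠0.5° Ω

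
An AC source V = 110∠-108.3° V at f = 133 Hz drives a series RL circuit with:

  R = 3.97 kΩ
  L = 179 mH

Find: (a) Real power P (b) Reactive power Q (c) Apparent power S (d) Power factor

Step 1 — Angular frequency: ω = 2π·f = 2π·133 = 835.7 rad/s.
Step 2 — Component impedances:
  R: Z = R = 3970 Ω
  L: Z = jωL = j·835.7·0.179 = 0 + j149.6 Ω
Step 3 — Series combination: Z_total = R + L = 3970 + j149.6 Ω = 3973∠2.2° Ω.
Step 4 — Source phasor: V = 110∠-108.3° V = -34.54 - j104.4 V.
Step 5 — Current: I = V / Z = -0.009677 - j0.02594 A = 0.02769∠-110.5° A.
Step 6 — Complex power: S = V·I* = 3.044 + j0.1147 VA.
Step 7 — Real power: P = Re(S) = 3.044 W.
Step 8 — Reactive power: Q = Im(S) = 0.1147 VAR.
Step 9 — Apparent power: |S| = 3.046 VA.
Step 10 — Power factor: PF = P/|S| = 0.9993 (lagging).

(a) P = 3.044 W  (b) Q = 0.1147 VAR  (c) S = 3.046 VA  (d) PF = 0.9993 (lagging)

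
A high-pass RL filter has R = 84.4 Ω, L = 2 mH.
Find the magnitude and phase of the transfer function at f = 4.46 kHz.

Step 1 — Angular frequency: ω = 2π·4460 = 2.802e+04 rad/s.
Step 2 — Transfer function: H(jω) = jωL/(R + jωL).
Step 3 — Numerator jωL = j·56.05; denominator R + jωL = 84.4 + j56.05.
Step 4 — H = 0.306 + j0.4608.
Step 5 — Magnitude: |H| = 0.5532 (-5.1 dB); phase: φ = 56.4°.

|H| = 0.5532 (-5.1 dB), φ = 56.4°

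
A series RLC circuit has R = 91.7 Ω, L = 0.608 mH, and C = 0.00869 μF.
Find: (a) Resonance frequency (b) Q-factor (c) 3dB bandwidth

Step 1 — Resonance condition Im(Z)=0 gives ω₀ = 1/√(LC).
Step 2 — ω₀ = 1/√(0.000608·8.69e-09) = 4.35e+05 rad/s.
Step 3 — f₀ = ω₀/(2π) = 6.924e+04 Hz.
Step 4 — Series Q: Q = ω₀L/R = 4.35e+05·0.000608/91.7 = 2.885.
Step 5 — 3dB bandwidth: Δω = ω₀/Q = 1.508e+05 rad/s; BW = Δω/(2π) = 2.4e+04 Hz.

(a) f₀ = 6.924e+04 Hz  (b) Q = 2.885  (c) BW = 2.4e+04 Hz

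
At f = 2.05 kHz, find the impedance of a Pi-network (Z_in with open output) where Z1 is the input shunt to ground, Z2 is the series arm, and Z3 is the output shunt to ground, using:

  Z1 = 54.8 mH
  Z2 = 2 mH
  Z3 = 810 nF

Step 1 — Angular frequency: ω = 2π·f = 2π·2050 = 1.288e+04 rad/s.
Step 2 — Component impedances:
  Z1: Z = jωL = j·1.288e+04·0.0548 = 0 + j705.9 Ω
  Z2: Z = jωL = j·1.288e+04·0.002 = 0 + j25.76 Ω
  Z3: Z = 1/(jωC) = -j/(ω·C) = 0 - j95.85 Ω
Step 3 — With open output, the series arm Z2 and the output shunt Z3 appear in series to ground: Z2 + Z3 = 0 - j70.09 Ω.
Step 4 — Parallel with input shunt Z1: Z_in = Z1 || (Z2 + Z3) = 0 - j77.81 Ω = 77.81∠-90.0° Ω.

Z = 0 - j77.81 Ω = 77.81∠-90.0° Ω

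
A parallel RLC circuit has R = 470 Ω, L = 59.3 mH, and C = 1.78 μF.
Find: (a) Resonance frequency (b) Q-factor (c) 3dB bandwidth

Step 1 — Resonance: ω₀ = 1/√(LC) = 1/√(0.0593·1.78e-06) = 3078 rad/s.
Step 2 — f₀ = ω₀/(2π) = 489.9 Hz.
Step 3 — Parallel Q: Q = R/(ω₀L) = 470/(3078·0.0593) = 2.575.
Step 4 — Bandwidth: Δω = ω₀/Q = 1195 rad/s; BW = Δω/(2π) = 190.2 Hz.

(a) f₀ = 489.9 Hz  (b) Q = 2.575  (c) BW = 190.2 Hz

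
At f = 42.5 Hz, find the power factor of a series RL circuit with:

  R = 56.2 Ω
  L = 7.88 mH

Step 1 — Angular frequency: ω = 2π·f = 2π·42.5 = 267 rad/s.
Step 2 — Component impedances:
  R: Z = R = 56.2 Ω
  L: Z = jωL = j·267·0.00788 = 0 + j2.104 Ω
Step 3 — Series combination: Z_total = R + L = 56.2 + j2.104 Ω = 56.24∠2.1° Ω.
Step 4 — Power factor: PF = cos(φ) = Re(Z)/|Z| = 56.2/56.24 = 0.9993.
Step 5 — Type: Im(Z) = 2.104 ⇒ lagging (phase φ = 2.1°).

PF = 0.9993 (lagging, φ = 2.1°)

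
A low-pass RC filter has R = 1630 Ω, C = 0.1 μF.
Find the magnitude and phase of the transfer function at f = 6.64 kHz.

Step 1 — Angular frequency: ω = 2π·6640 = 4.172e+04 rad/s.
Step 2 — Transfer function: H(jω) = 1/(1 + jωRC).
Step 3 — Denominator: 1 + jωRC = 1 + j·4.172e+04·1630·1e-07 = 1 + j6.8.
Step 4 — H = 0.02117 - j0.1439.
Step 5 — Magnitude: |H| = 0.1455 (-16.7 dB); phase: φ = -81.6°.

|H| = 0.1455 (-16.7 dB), φ = -81.6°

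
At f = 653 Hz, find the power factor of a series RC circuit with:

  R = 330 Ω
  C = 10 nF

Step 1 — Angular frequency: ω = 2π·f = 2π·653 = 4103 rad/s.
Step 2 — Component impedances:
  R: Z = R = 330 Ω
  C: Z = 1/(jωC) = -j/(ω·C) = 0 - j2.437e+04 Ω
Step 3 — Series combination: Z_total = R + C = 330 - j2.437e+04 Ω = 2.438e+04∠-89.2° Ω.
Step 4 — Power factor: PF = cos(φ) = Re(Z)/|Z| = 330/2.438e+04 = 0.01354.
Step 5 — Type: Im(Z) = -2.437e+04 ⇒ leading (phase φ = -89.2°).

PF = 0.01354 (leading, φ = -89.2°)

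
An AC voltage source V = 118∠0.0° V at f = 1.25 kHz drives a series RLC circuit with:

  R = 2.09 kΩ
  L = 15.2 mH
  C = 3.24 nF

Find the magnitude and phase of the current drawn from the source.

Step 1 — Angular frequency: ω = 2π·f = 2π·1250 = 7854 rad/s.
Step 2 — Component impedances:
  R: Z = R = 2090 Ω
  L: Z = jωL = j·7854·0.0152 = 0 + j119.4 Ω
  C: Z = 1/(jωC) = -j/(ω·C) = 0 - j3.93e+04 Ω
Step 3 — Series combination: Z_total = R + L + C = 2090 - j3.918e+04 Ω = 3.923e+04∠-86.9° Ω.
Step 4 — Source phasor: V = 118∠0.0° V = 118 V.
Step 5 — Ohm's law: I = V / Z_total = (118) / (2090 - j3.918e+04) = 0.0001602 + j0.003003 A.
Step 6 — Convert to polar: |I| = 0.003008 A, ∠I = 86.9°.

I = 0.003008∠86.9° A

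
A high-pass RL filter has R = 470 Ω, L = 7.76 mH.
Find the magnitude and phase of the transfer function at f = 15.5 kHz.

Step 1 — Angular frequency: ω = 2π·1.55e+04 = 9.739e+04 rad/s.
Step 2 — Transfer function: H(jω) = jωL/(R + jωL).
Step 3 — Numerator jωL = j·755.7; denominator R + jωL = 470 + j755.7.
Step 4 — H = 0.7211 + j0.4485.
Step 5 — Magnitude: |H| = 0.8492 (-1.4 dB); phase: φ = 31.9°.

|H| = 0.8492 (-1.4 dB), φ = 31.9°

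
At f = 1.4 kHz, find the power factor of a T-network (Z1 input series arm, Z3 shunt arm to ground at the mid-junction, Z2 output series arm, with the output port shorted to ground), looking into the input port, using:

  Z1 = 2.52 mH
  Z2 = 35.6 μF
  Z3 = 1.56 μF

Step 1 — Angular frequency: ω = 2π·f = 2π·1400 = 8796 rad/s.
Step 2 — Component impedances:
  Z1: Z = jωL = j·8796·0.00252 = 0 + j22.17 Ω
  Z2: Z = 1/(jωC) = -j/(ω·C) = 0 - j3.193 Ω
  Z3: Z = 1/(jωC) = -j/(ω·C) = 0 - j72.87 Ω
Step 3 — With the output port shorted to ground, the output series arm Z2 runs from the junction to ground; the shunt arm Z3 also runs from the junction to ground. They appear in parallel: Z3 || Z2 = 0 - j3.059 Ω.
Step 4 — Series with input arm Z1: Z_in = Z1 + (Z3 || Z2) = 0 + j19.11 Ω = 19.11∠90.0° Ω.
Step 5 — Power factor: PF = cos(φ) = Re(Z)/|Z| = 0/19.11 = 0.
Step 6 — Type: Im(Z) = 19.11 ⇒ lagging (phase φ = 90.0°).

PF = 0 (lagging, φ = 90.0°)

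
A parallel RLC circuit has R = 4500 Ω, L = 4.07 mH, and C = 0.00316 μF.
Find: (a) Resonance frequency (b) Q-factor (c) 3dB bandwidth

Step 1 — Resonance: ω₀ = 1/√(LC) = 1/√(0.00407·3.16e-09) = 2.788e+05 rad/s.
Step 2 — f₀ = ω₀/(2π) = 4.438e+04 Hz.
Step 3 — Parallel Q: Q = R/(ω₀L) = 4500/(2.788e+05·0.00407) = 3.965.
Step 4 — Bandwidth: Δω = ω₀/Q = 7.032e+04 rad/s; BW = Δω/(2π) = 1.119e+04 Hz.

(a) f₀ = 4.438e+04 Hz  (b) Q = 3.965  (c) BW = 1.119e+04 Hz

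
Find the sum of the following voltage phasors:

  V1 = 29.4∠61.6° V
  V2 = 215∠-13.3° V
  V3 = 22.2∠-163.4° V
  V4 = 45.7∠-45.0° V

Step 1 — Convert each phasor to rectangular form:
  V1 = 29.4·(cos(61.6°) + j·sin(61.6°)) = 13.98 + j25.86 V
  V2 = 215·(cos(-13.3°) + j·sin(-13.3°)) = 209.2 - j49.46 V
  V3 = 22.2·(cos(-163.4°) + j·sin(-163.4°)) = -21.27 - j6.342 V
  V4 = 45.7·(cos(-45.0°) + j·sin(-45.0°)) = 32.31 - j32.31 V
Step 2 — Sum components: V_total = 234.3 - j62.26 V.
Step 3 — Convert to polar: |V_total| = 242.4 V, ∠V_total = -14.9°.

V_total = 242.4∠-14.9° V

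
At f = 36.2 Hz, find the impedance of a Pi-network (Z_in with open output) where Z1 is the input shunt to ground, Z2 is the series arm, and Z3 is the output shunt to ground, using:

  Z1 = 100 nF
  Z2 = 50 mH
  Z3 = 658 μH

Step 1 — Angular frequency: ω = 2π·f = 2π·36.2 = 227.5 rad/s.
Step 2 — Component impedances:
  Z1: Z = 1/(jωC) = -j/(ω·C) = 0 - j4.397e+04 Ω
  Z2: Z = jωL = j·227.5·0.05 = 0 + j11.37 Ω
  Z3: Z = jωL = j·227.5·0.000658 = 0 + j0.1497 Ω
Step 3 — With open output, the series arm Z2 and the output shunt Z3 appear in series to ground: Z2 + Z3 = 0 + j11.52 Ω.
Step 4 — Parallel with input shunt Z1: Z_in = Z1 || (Z2 + Z3) = 0 + j11.53 Ω = 11.53∠90.0° Ω.

Z = 0 + j11.53 Ω = 11.53∠90.0° Ω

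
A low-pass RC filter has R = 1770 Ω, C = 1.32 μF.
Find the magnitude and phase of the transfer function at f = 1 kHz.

Step 1 — Angular frequency: ω = 2π·1000 = 6283 rad/s.
Step 2 — Transfer function: H(jω) = 1/(1 + jωRC).
Step 3 — Denominator: 1 + jωRC = 1 + j·6283·1770·1.32e-06 = 1 + j14.68.
Step 4 — H = 0.004619 - j0.06781.
Step 5 — Magnitude: |H| = 0.06796 (-23.4 dB); phase: φ = -86.1°.

|H| = 0.06796 (-23.4 dB), φ = -86.1°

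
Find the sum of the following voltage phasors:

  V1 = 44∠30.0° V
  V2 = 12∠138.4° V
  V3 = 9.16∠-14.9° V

Step 1 — Convert each phasor to rectangular form:
  V1 = 44·(cos(30.0°) + j·sin(30.0°)) = 38.11 + j22 V
  V2 = 12·(cos(138.4°) + j·sin(138.4°)) = -8.974 + j7.967 V
  V3 = 9.16·(cos(-14.9°) + j·sin(-14.9°)) = 8.852 - j2.355 V
Step 2 — Sum components: V_total = 37.98 + j27.61 V.
Step 3 — Convert to polar: |V_total| = 46.96 V, ∠V_total = 36.0°.

V_total = 46.96∠36.0° V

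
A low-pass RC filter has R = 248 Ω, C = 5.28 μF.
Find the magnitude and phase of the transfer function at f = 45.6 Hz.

Step 1 — Angular frequency: ω = 2π·45.6 = 286.5 rad/s.
Step 2 — Transfer function: H(jω) = 1/(1 + jωRC).
Step 3 — Denominator: 1 + jωRC = 1 + j·286.5·248·5.28e-06 = 1 + j0.3752.
Step 4 — H = 0.8766 - j0.3289.
Step 5 — Magnitude: |H| = 0.9363 (-0.6 dB); phase: φ = -20.6°.

|H| = 0.9363 (-0.6 dB), φ = -20.6°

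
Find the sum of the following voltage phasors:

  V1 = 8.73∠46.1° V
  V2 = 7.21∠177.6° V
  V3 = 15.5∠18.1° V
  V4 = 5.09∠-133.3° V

Step 1 — Convert each phasor to rectangular form:
  V1 = 8.73·(cos(46.1°) + j·sin(46.1°)) = 6.053 + j6.29 V
  V2 = 7.21·(cos(177.6°) + j·sin(177.6°)) = -7.204 + j0.3019 V
  V3 = 15.5·(cos(18.1°) + j·sin(18.1°)) = 14.73 + j4.815 V
  V4 = 5.09·(cos(-133.3°) + j·sin(-133.3°)) = -3.491 - j3.704 V
Step 2 — Sum components: V_total = 10.09 + j7.703 V.
Step 3 — Convert to polar: |V_total| = 12.7 V, ∠V_total = 37.4°.

V_total = 12.7∠37.4° V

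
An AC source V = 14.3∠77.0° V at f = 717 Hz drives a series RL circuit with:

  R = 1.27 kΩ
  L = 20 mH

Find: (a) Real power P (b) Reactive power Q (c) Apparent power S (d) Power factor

Step 1 — Angular frequency: ω = 2π·f = 2π·717 = 4505 rad/s.
Step 2 — Component impedances:
  R: Z = R = 1270 Ω
  L: Z = jωL = j·4505·0.02 = 0 + j90.1 Ω
Step 3 — Series combination: Z_total = R + L = 1270 + j90.1 Ω = 1273∠4.1° Ω.
Step 4 — Source phasor: V = 14.3∠77.0° V = 3.217 + j13.93 V.
Step 5 — Current: I = V / Z = 0.003295 + j0.01074 A = 0.01123∠72.9° A.
Step 6 — Complex power: S = V·I* = 0.1602 + j0.01137 VA.
Step 7 — Real power: P = Re(S) = 0.1602 W.
Step 8 — Reactive power: Q = Im(S) = 0.01137 VAR.
Step 9 — Apparent power: |S| = 0.1606 VA.
Step 10 — Power factor: PF = P/|S| = 0.9975 (lagging).

(a) P = 0.1602 W  (b) Q = 0.01137 VAR  (c) S = 0.1606 VA  (d) PF = 0.9975 (lagging)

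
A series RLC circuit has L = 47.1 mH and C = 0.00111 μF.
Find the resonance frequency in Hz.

Step 1 — Resonance condition Im(Z)=0 gives ω₀ = 1/√(LC).
Step 2 — ω₀ = 1/√(0.0471·1.11e-09) = 1.383e+05 rad/s.
Step 3 — f₀ = ω₀/(2π) = 2.201e+04 Hz.

f₀ = 2.201e+04 Hz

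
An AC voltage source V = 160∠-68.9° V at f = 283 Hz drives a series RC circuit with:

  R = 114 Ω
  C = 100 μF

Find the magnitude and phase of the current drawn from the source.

Step 1 — Angular frequency: ω = 2π·f = 2π·283 = 1778 rad/s.
Step 2 — Component impedances:
  R: Z = R = 114 Ω
  C: Z = 1/(jωC) = -j/(ω·C) = 0 - j5.624 Ω
Step 3 — Series combination: Z_total = R + C = 114 - j5.624 Ω = 114.1∠-2.8° Ω.
Step 4 — Source phasor: V = 160∠-68.9° V = 57.6 - j149.3 V.
Step 5 — Ohm's law: I = V / Z_total = (57.6 - j149.3) / (114 - j5.624) = 0.5685 - j1.281 A.
Step 6 — Convert to polar: |I| = 1.402 A, ∠I = -66.1°.

I = 1.402∠-66.1° A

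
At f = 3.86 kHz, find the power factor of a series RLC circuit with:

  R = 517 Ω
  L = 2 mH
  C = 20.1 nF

Step 1 — Angular frequency: ω = 2π·f = 2π·3860 = 2.425e+04 rad/s.
Step 2 — Component impedances:
  R: Z = R = 517 Ω
  L: Z = jωL = j·2.425e+04·0.002 = 0 + j48.51 Ω
  C: Z = 1/(jωC) = -j/(ω·C) = 0 - j2051 Ω
Step 3 — Series combination: Z_total = R + L + C = 517 - j2003 Ω = 2068∠-75.5° Ω.
Step 4 — Power factor: PF = cos(φ) = Re(Z)/|Z| = 517/2068.5 = 0.2499.
Step 5 — Type: Im(Z) = -2003 ⇒ leading (phase φ = -75.5°).

PF = 0.2499 (leading, φ = -75.5°)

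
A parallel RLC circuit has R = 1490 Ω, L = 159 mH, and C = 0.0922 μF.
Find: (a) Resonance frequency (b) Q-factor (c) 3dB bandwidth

Step 1 — Resonance: ω₀ = 1/√(LC) = 1/√(0.159·9.22e-08) = 8259 rad/s.
Step 2 — f₀ = ω₀/(2π) = 1314 Hz.
Step 3 — Parallel Q: Q = R/(ω₀L) = 1490/(8259·0.159) = 1.135.
Step 4 — Bandwidth: Δω = ω₀/Q = 7279 rad/s; BW = Δω/(2π) = 1159 Hz.

(a) f₀ = 1314 Hz  (b) Q = 1.135  (c) BW = 1159 Hz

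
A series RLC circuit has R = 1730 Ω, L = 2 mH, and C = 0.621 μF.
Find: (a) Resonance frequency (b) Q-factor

Step 1 — Resonance condition Im(Z)=0 gives ω₀ = 1/√(LC).
Step 2 — ω₀ = 1/√(0.002·6.21e-07) = 2.838e+04 rad/s.
Step 3 — f₀ = ω₀/(2π) = 4516 Hz.
Step 4 — Series Q: Q = ω₀L/R = 2.838e+04·0.002/1730 = 0.0328.

(a) f₀ = 4516 Hz  (b) Q = 0.0328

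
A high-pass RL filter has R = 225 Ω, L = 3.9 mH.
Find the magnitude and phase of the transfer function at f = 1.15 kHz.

Step 1 — Angular frequency: ω = 2π·1150 = 7226 rad/s.
Step 2 — Transfer function: H(jω) = jωL/(R + jωL).
Step 3 — Numerator jωL = j·28.18; denominator R + jωL = 225 + j28.18.
Step 4 — H = 0.01544 + j0.1233.
Step 5 — Magnitude: |H| = 0.1243 (-18.1 dB); phase: φ = 82.9°.

|H| = 0.1243 (-18.1 dB), φ = 82.9°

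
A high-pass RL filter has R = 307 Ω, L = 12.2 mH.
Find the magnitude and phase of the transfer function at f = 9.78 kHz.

Step 1 — Angular frequency: ω = 2π·9780 = 6.145e+04 rad/s.
Step 2 — Transfer function: H(jω) = jωL/(R + jωL).
Step 3 — Numerator jωL = j·749.7; denominator R + jωL = 307 + j749.7.
Step 4 — H = 0.8564 + j0.3507.
Step 5 — Magnitude: |H| = 0.9254 (-0.7 dB); phase: φ = 22.3°.

|H| = 0.9254 (-0.7 dB), φ = 22.3°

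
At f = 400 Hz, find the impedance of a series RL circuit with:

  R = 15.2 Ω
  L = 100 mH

Step 1 — Angular frequency: ω = 2π·f = 2π·400 = 2513 rad/s.
Step 2 — Component impedances:
  R: Z = R = 15.2 Ω
  L: Z = jωL = j·2513·0.1 = 0 + j251.3 Ω
Step 3 — Series combination: Z_total = R + L = 15.2 + j251.3 Ω = 251.8∠86.5° Ω.

Z = 15.2 + j251.3 Ω = 251.8∠86.5° Ω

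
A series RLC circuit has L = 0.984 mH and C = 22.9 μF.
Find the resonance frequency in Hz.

Step 1 — Resonance condition Im(Z)=0 gives ω₀ = 1/√(LC).
Step 2 — ω₀ = 1/√(0.000984·2.29e-05) = 6662 rad/s.
Step 3 — f₀ = ω₀/(2π) = 1060 Hz.

f₀ = 1060 Hz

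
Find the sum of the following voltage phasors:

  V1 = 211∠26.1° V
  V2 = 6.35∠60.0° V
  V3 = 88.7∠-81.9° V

Step 1 — Convert each phasor to rectangular form:
  V1 = 211·(cos(26.1°) + j·sin(26.1°)) = 189.5 + j92.83 V
  V2 = 6.35·(cos(60.0°) + j·sin(60.0°)) = 3.175 + j5.499 V
  V3 = 88.7·(cos(-81.9°) + j·sin(-81.9°)) = 12.5 - j87.82 V
Step 2 — Sum components: V_total = 205.2 + j10.51 V.
Step 3 — Convert to polar: |V_total| = 205.4 V, ∠V_total = 2.9°.

V_total = 205.4∠2.9° V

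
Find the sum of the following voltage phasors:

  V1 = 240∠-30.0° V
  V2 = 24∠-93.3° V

Step 1 — Convert each phasor to rectangular form:
  V1 = 240·(cos(-30.0°) + j·sin(-30.0°)) = 207.8 - j120 V
  V2 = 24·(cos(-93.3°) + j·sin(-93.3°)) = -1.382 - j23.96 V
Step 2 — Sum components: V_total = 206.5 - j144 V.
Step 3 — Convert to polar: |V_total| = 251.7 V, ∠V_total = -34.9°.

V_total = 251.7∠-34.9° V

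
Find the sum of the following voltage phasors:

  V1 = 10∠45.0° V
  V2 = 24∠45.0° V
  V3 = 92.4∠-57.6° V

Step 1 — Convert each phasor to rectangular form:
  V1 = 10·(cos(45.0°) + j·sin(45.0°)) = 7.071 + j7.071 V
  V2 = 24·(cos(45.0°) + j·sin(45.0°)) = 16.97 + j16.97 V
  V3 = 92.4·(cos(-57.6°) + j·sin(-57.6°)) = 49.51 - j78.02 V
Step 2 — Sum components: V_total = 73.55 - j53.97 V.
Step 3 — Convert to polar: |V_total| = 91.23 V, ∠V_total = -36.3°.

V_total = 91.23∠-36.3° V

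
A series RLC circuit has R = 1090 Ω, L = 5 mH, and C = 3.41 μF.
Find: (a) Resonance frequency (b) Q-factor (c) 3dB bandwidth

Step 1 — Resonance: ω₀ = 1/√(LC) = 1/√(0.005·3.41e-06) = 7658 rad/s.
Step 2 — f₀ = ω₀/(2π) = 1219 Hz.
Step 3 — Series Q: Q = ω₀L/R = 7658·0.005/1090 = 0.03513.
Step 4 — Bandwidth: Δω = ω₀/Q = 2.18e+05 rad/s; BW = Δω/(2π) = 3.47e+04 Hz.

(a) f₀ = 1219 Hz  (b) Q = 0.03513  (c) BW = 3.47e+04 Hz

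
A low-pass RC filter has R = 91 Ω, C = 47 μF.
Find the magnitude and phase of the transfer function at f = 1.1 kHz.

Step 1 — Angular frequency: ω = 2π·1100 = 6912 rad/s.
Step 2 — Transfer function: H(jω) = 1/(1 + jωRC).
Step 3 — Denominator: 1 + jωRC = 1 + j·6912·91·4.7e-05 = 1 + j29.56.
Step 4 — H = 0.001143 - j0.03379.
Step 5 — Magnitude: |H| = 0.03381 (-29.4 dB); phase: φ = -88.1°.

|H| = 0.03381 (-29.4 dB), φ = -88.1°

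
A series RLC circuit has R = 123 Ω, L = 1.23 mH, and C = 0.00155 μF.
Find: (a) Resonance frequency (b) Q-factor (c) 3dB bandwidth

Step 1 — Resonance: ω₀ = 1/√(LC) = 1/√(0.00123·1.55e-09) = 7.242e+05 rad/s.
Step 2 — f₀ = ω₀/(2π) = 1.153e+05 Hz.
Step 3 — Series Q: Q = ω₀L/R = 7.242e+05·0.00123/123 = 7.242.
Step 4 — Bandwidth: Δω = ω₀/Q = 1e+05 rad/s; BW = Δω/(2π) = 1.592e+04 Hz.

(a) f₀ = 1.153e+05 Hz  (b) Q = 7.242  (c) BW = 1.592e+04 Hz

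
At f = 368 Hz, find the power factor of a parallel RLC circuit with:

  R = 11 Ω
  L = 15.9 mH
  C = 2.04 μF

Step 1 — Angular frequency: ω = 2π·f = 2π·368 = 2312 rad/s.
Step 2 — Component impedances:
  R: Z = R = 11 Ω
  L: Z = jωL = j·2312·0.0159 = 0 + j36.76 Ω
  C: Z = 1/(jωC) = -j/(ω·C) = 0 - j212 Ω
Step 3 — Parallel combination: 1/Z_total = 1/R + 1/L + 1/C; Z_total = 10.37 + j2.564 Ω = 10.68∠13.9° Ω.
Step 4 — Power factor: PF = cos(φ) = Re(Z)/|Z| = 10.366/10.678 = 0.9708.
Step 5 — Type: Im(Z) = 2.564 ⇒ lagging (phase φ = 13.9°).

PF = 0.9708 (lagging, φ = 13.9°)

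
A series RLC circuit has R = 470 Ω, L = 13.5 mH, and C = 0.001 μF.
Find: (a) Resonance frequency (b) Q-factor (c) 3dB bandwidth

Step 1 — Resonance condition Im(Z)=0 gives ω₀ = 1/√(LC).
Step 2 — ω₀ = 1/√(0.0135·1e-09) = 2.722e+05 rad/s.
Step 3 — f₀ = ω₀/(2π) = 4.332e+04 Hz.
Step 4 — Series Q: Q = ω₀L/R = 2.722e+05·0.0135/470 = 7.818.
Step 5 — 3dB bandwidth: Δω = ω₀/Q = 3.481e+04 rad/s; BW = Δω/(2π) = 5541 Hz.

(a) f₀ = 4.332e+04 Hz  (b) Q = 7.818  (c) BW = 5541 Hz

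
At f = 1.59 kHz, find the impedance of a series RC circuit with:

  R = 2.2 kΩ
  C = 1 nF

Step 1 — Angular frequency: ω = 2π·f = 2π·1590 = 9990 rad/s.
Step 2 — Component impedances:
  R: Z = R = 2200 Ω
  C: Z = 1/(jωC) = -j/(ω·C) = 0 - j1.001e+05 Ω
Step 3 — Series combination: Z_total = R + C = 2200 - j1.001e+05 Ω = 1.001e+05∠-88.7° Ω.

Z = 2200 - j1.001e+05 Ω = 1.001e+05∠-88.7° Ω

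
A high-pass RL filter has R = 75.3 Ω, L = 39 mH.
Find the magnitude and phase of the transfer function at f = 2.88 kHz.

Step 1 — Angular frequency: ω = 2π·2880 = 1.81e+04 rad/s.
Step 2 — Transfer function: H(jω) = jωL/(R + jωL).
Step 3 — Numerator jωL = j·705.7; denominator R + jωL = 75.3 + j705.7.
Step 4 — H = 0.9887 + j0.1055.
Step 5 — Magnitude: |H| = 0.9944 (-0.0 dB); phase: φ = 6.1°.

|H| = 0.9944 (-0.0 dB), φ = 6.1°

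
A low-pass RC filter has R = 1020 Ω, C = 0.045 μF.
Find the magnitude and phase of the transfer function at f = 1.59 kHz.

Step 1 — Angular frequency: ω = 2π·1590 = 9990 rad/s.
Step 2 — Transfer function: H(jω) = 1/(1 + jωRC).
Step 3 — Denominator: 1 + jωRC = 1 + j·9990·1020·4.5e-08 = 1 + j0.4586.
Step 4 — H = 0.8263 - j0.3789.
Step 5 — Magnitude: |H| = 0.909 (-0.8 dB); phase: φ = -24.6°.

|H| = 0.909 (-0.8 dB), φ = -24.6°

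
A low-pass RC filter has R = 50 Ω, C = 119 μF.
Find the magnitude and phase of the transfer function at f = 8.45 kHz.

Step 1 — Angular frequency: ω = 2π·8450 = 5.309e+04 rad/s.
Step 2 — Transfer function: H(jω) = 1/(1 + jωRC).
Step 3 — Denominator: 1 + jωRC = 1 + j·5.309e+04·50·0.000119 = 1 + j315.9.
Step 4 — H = 1.002e-05 - j0.003165.
Step 5 — Magnitude: |H| = 0.003166 (-50.0 dB); phase: φ = -89.8°.

|H| = 0.003166 (-50.0 dB), φ = -89.8°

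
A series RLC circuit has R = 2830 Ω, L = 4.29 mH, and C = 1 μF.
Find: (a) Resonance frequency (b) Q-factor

Step 1 — Resonance condition Im(Z)=0 gives ω₀ = 1/√(LC).
Step 2 — ω₀ = 1/√(0.00429·1e-06) = 1.527e+04 rad/s.
Step 3 — f₀ = ω₀/(2π) = 2430 Hz.
Step 4 — Series Q: Q = ω₀L/R = 1.527e+04·0.00429/2830 = 0.02314.

(a) f₀ = 2430 Hz  (b) Q = 0.02314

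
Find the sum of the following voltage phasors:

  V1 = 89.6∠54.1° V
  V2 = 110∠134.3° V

Step 1 — Convert each phasor to rectangular form:
  V1 = 89.6·(cos(54.1°) + j·sin(54.1°)) = 52.54 + j72.58 V
  V2 = 110·(cos(134.3°) + j·sin(134.3°)) = -76.83 + j78.73 V
Step 2 — Sum components: V_total = -24.29 + j151.3 V.
Step 3 — Convert to polar: |V_total| = 153.2 V, ∠V_total = 99.1°.

V_total = 153.2∠99.1° V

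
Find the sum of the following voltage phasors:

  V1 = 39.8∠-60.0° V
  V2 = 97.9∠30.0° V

Step 1 — Convert each phasor to rectangular form:
  V1 = 39.8·(cos(-60.0°) + j·sin(-60.0°)) = 19.9 - j34.47 V
  V2 = 97.9·(cos(30.0°) + j·sin(30.0°)) = 84.78 + j48.95 V
Step 2 — Sum components: V_total = 104.7 + j14.48 V.
Step 3 — Convert to polar: |V_total| = 105.7 V, ∠V_total = 7.9°.

V_total = 105.7∠7.9° V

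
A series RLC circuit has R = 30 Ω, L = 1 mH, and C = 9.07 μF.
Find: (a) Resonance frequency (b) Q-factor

Step 1 — Resonance condition Im(Z)=0 gives ω₀ = 1/√(LC).
Step 2 — ω₀ = 1/√(0.001·9.07e-06) = 1.05e+04 rad/s.
Step 3 — f₀ = ω₀/(2π) = 1671 Hz.
Step 4 — Series Q: Q = ω₀L/R = 1.05e+04·0.001/30 = 0.35.

(a) f₀ = 1671 Hz  (b) Q = 0.35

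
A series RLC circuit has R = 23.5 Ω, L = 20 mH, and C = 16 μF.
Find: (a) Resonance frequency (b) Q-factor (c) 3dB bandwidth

Step 1 — Resonance condition Im(Z)=0 gives ω₀ = 1/√(LC).
Step 2 — ω₀ = 1/√(0.02·1.6e-05) = 1768 rad/s.
Step 3 — f₀ = ω₀/(2π) = 281.3 Hz.
Step 4 — Series Q: Q = ω₀L/R = 1768·0.02/23.5 = 1.504.
Step 5 — 3dB bandwidth: Δω = ω₀/Q = 1175 rad/s; BW = Δω/(2π) = 187 Hz.

(a) f₀ = 281.3 Hz  (b) Q = 1.504  (c) BW = 187 Hz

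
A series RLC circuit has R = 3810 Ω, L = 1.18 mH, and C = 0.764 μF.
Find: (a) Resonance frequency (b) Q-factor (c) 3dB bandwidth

Step 1 — Resonance condition Im(Z)=0 gives ω₀ = 1/√(LC).
Step 2 — ω₀ = 1/√(0.00118·7.64e-07) = 3.331e+04 rad/s.
Step 3 — f₀ = ω₀/(2π) = 5301 Hz.
Step 4 — Series Q: Q = ω₀L/R = 3.331e+04·0.00118/3810 = 0.01032.
Step 5 — 3dB bandwidth: Δω = ω₀/Q = 3.229e+06 rad/s; BW = Δω/(2π) = 5.139e+05 Hz.

(a) f₀ = 5301 Hz  (b) Q = 0.01032  (c) BW = 5.139e+05 Hz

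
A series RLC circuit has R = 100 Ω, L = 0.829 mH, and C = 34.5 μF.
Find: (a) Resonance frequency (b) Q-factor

Step 1 — Resonance condition Im(Z)=0 gives ω₀ = 1/√(LC).
Step 2 — ω₀ = 1/√(0.000829·3.45e-05) = 5913 rad/s.
Step 3 — f₀ = ω₀/(2π) = 941.1 Hz.
Step 4 — Series Q: Q = ω₀L/R = 5913·0.000829/100 = 0.04902.

(a) f₀ = 941.1 Hz  (b) Q = 0.04902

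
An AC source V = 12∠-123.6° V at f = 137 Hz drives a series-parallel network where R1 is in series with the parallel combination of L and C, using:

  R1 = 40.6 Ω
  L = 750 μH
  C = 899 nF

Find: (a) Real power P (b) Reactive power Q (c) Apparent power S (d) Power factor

Step 1 — Angular frequency: ω = 2π·f = 2π·137 = 860.8 rad/s.
Step 2 — Component impedances:
  R1: Z = R = 40.6 Ω
  L: Z = jωL = j·860.8·0.00075 = 0 + j0.6456 Ω
  C: Z = 1/(jωC) = -j/(ω·C) = 0 - j1292 Ω
Step 3 — Parallel branch: L || C = 1/(1/L + 1/C) = 0 + j0.6459 Ω.
Step 4 — Series with R1: Z_total = R1 + (L || C) = 40.6 + j0.6459 Ω = 40.61∠0.9° Ω.
Step 5 — Source phasor: V = 12∠-123.6° V = -6.641 - j9.995 V.
Step 6 — Current: I = V / Z = -0.1674 - j0.2435 A = 0.2955∠-124.5° A.
Step 7 — Complex power: S = V·I* = 3.546 + j0.05641 VA.
Step 8 — Real power: P = Re(S) = 3.546 W.
Step 9 — Reactive power: Q = Im(S) = 0.05641 VAR.
Step 10 — Apparent power: |S| = 3.546 VA.
Step 11 — Power factor: PF = P/|S| = 0.9999 (lagging).

(a) P = 3.546 W  (b) Q = 0.05641 VAR  (c) S = 3.546 VA  (d) PF = 0.9999 (lagging)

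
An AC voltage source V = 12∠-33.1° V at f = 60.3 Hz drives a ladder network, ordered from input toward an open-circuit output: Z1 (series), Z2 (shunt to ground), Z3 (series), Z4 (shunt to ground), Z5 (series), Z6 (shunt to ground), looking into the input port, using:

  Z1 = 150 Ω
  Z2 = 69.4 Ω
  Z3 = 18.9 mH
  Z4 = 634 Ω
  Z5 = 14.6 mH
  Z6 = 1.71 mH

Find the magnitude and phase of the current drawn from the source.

Step 1 — Angular frequency: ω = 2π·f = 2π·60.3 = 378.9 rad/s.
Step 2 — Component impedances:
  Z1: Z = R = 150 Ω
  Z2: Z = R = 69.4 Ω
  Z3: Z = jωL = j·378.9·0.0189 = 0 + j7.161 Ω
  Z4: Z = R = 634 Ω
  Z5: Z = jωL = j·378.9·0.0146 = 0 + j5.532 Ω
  Z6: Z = jωL = j·378.9·0.00171 = 0 + j0.6479 Ω
Step 3 — Ladder network (open output): work backward from the far end, alternating series and parallel combinations. Z_in = 152.5 + j12.84 Ω = 153.1∠4.8° Ω.
Step 4 — Source phasor: V = 12∠-33.1° V = 10.05 - j6.553 V.
Step 5 — Ohm's law: I = V / Z_total = (10.05 - j6.553) / (152.5 + j12.84) = 0.06185 - j0.04817 A.
Step 6 — Convert to polar: |I| = 0.0784 A, ∠I = -37.9°.

I = 0.0784∠-37.9° A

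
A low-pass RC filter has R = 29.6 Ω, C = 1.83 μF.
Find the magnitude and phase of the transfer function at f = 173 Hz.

Step 1 — Angular frequency: ω = 2π·173 = 1087 rad/s.
Step 2 — Transfer function: H(jω) = 1/(1 + jωRC).
Step 3 — Denominator: 1 + jωRC = 1 + j·1087·29.6·1.83e-06 = 1 + j0.05888.
Step 4 — H = 0.9965 - j0.05868.
Step 5 — Magnitude: |H| = 0.9983 (-0.0 dB); phase: φ = -3.4°.

|H| = 0.9983 (-0.0 dB), φ = -3.4°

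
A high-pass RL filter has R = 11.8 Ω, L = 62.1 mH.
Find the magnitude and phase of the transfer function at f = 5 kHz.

Step 1 — Angular frequency: ω = 2π·5000 = 3.142e+04 rad/s.
Step 2 — Transfer function: H(jω) = jωL/(R + jωL).
Step 3 — Numerator jωL = j·1951; denominator R + jωL = 11.8 + j1951.
Step 4 — H = 1 + j0.006048.
Step 5 — Magnitude: |H| = 1 (-0.0 dB); phase: φ = 0.3°.

|H| = 1 (-0.0 dB), φ = 0.3°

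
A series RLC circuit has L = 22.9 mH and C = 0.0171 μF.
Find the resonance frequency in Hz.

Step 1 — Resonance condition Im(Z)=0 gives ω₀ = 1/√(LC).
Step 2 — ω₀ = 1/√(0.0229·1.71e-08) = 5.053e+04 rad/s.
Step 3 — f₀ = ω₀/(2π) = 8043 Hz.

f₀ = 8043 Hz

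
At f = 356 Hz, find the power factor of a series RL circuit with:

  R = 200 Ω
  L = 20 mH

Step 1 — Angular frequency: ω = 2π·f = 2π·356 = 2237 rad/s.
Step 2 — Component impedances:
  R: Z = R = 200 Ω
  L: Z = jωL = j·2237·0.02 = 0 + j44.74 Ω
Step 3 — Series combination: Z_total = R + L = 200 + j44.74 Ω = 204.9∠12.6° Ω.
Step 4 — Power factor: PF = cos(φ) = Re(Z)/|Z| = 200/204.94 = 0.9759.
Step 5 — Type: Im(Z) = 44.74 ⇒ lagging (phase φ = 12.6°).

PF = 0.9759 (lagging, φ = 12.6°)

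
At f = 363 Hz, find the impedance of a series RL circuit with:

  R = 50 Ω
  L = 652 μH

Step 1 — Angular frequency: ω = 2π·f = 2π·363 = 2281 rad/s.
Step 2 — Component impedances:
  R: Z = R = 50 Ω
  L: Z = jωL = j·2281·0.000652 = 0 + j1.487 Ω
Step 3 — Series combination: Z_total = R + L = 50 + j1.487 Ω = 50.02∠1.7° Ω.

Z = 50 + j1.487 Ω = 50.02∠1.7° Ω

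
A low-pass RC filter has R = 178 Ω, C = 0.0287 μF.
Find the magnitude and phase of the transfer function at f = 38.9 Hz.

Step 1 — Angular frequency: ω = 2π·38.9 = 244.4 rad/s.
Step 2 — Transfer function: H(jω) = 1/(1 + jωRC).
Step 3 — Denominator: 1 + jωRC = 1 + j·244.4·178·2.87e-08 = 1 + j0.001249.
Step 4 — H = 1 - j0.001249.
Step 5 — Magnitude: |H| = 1 (-0.0 dB); phase: φ = -0.1°.

|H| = 1 (-0.0 dB), φ = -0.1°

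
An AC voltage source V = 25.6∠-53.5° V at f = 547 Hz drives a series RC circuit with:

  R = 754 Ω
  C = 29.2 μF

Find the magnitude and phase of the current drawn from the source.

Step 1 — Angular frequency: ω = 2π·f = 2π·547 = 3437 rad/s.
Step 2 — Component impedances:
  R: Z = R = 754 Ω
  C: Z = 1/(jωC) = -j/(ω·C) = 0 - j9.964 Ω
Step 3 — Series combination: Z_total = R + C = 754 - j9.964 Ω = 754.1∠-0.8° Ω.
Step 4 — Source phasor: V = 25.6∠-53.5° V = 15.23 - j20.58 V.
Step 5 — Ohm's law: I = V / Z_total = (15.23 - j20.58) / (754 - j9.964) = 0.02055 - j0.02702 A.
Step 6 — Convert to polar: |I| = 0.03395 A, ∠I = -52.7°.

I = 0.03395∠-52.7° A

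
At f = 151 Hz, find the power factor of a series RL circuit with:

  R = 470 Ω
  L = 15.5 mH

Step 1 — Angular frequency: ω = 2π·f = 2π·151 = 948.8 rad/s.
Step 2 — Component impedances:
  R: Z = R = 470 Ω
  L: Z = jωL = j·948.8·0.0155 = 0 + j14.71 Ω
Step 3 — Series combination: Z_total = R + L = 470 + j14.71 Ω = 470.2∠1.8° Ω.
Step 4 — Power factor: PF = cos(φ) = Re(Z)/|Z| = 470/470.23 = 0.9995.
Step 5 — Type: Im(Z) = 14.71 ⇒ lagging (phase φ = 1.8°).

PF = 0.9995 (lagging, φ = 1.8°)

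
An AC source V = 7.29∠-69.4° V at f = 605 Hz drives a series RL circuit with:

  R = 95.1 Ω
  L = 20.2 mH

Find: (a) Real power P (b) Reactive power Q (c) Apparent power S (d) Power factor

Step 1 — Angular frequency: ω = 2π·f = 2π·605 = 3801 rad/s.
Step 2 — Component impedances:
  R: Z = R = 95.1 Ω
  L: Z = jωL = j·3801·0.0202 = 0 + j76.79 Ω
Step 3 — Series combination: Z_total = R + L = 95.1 + j76.79 Ω = 122.2∠38.9° Ω.
Step 4 — Source phasor: V = 7.29∠-69.4° V = 2.565 - j6.824 V.
Step 5 — Current: I = V / Z = -0.01875 - j0.05662 A = 0.05964∠-108.3° A.
Step 6 — Complex power: S = V·I* = 0.3383 + j0.2731 VA.
Step 7 — Real power: P = Re(S) = 0.3383 W.
Step 8 — Reactive power: Q = Im(S) = 0.2731 VAR.
Step 9 — Apparent power: |S| = 0.4348 VA.
Step 10 — Power factor: PF = P/|S| = 0.778 (lagging).

(a) P = 0.3383 W  (b) Q = 0.2731 VAR  (c) S = 0.4348 VA  (d) PF = 0.778 (lagging)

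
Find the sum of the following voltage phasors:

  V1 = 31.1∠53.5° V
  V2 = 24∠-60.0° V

Step 1 — Convert each phasor to rectangular form:
  V1 = 31.1·(cos(53.5°) + j·sin(53.5°)) = 18.5 + j25 V
  V2 = 24·(cos(-60.0°) + j·sin(-60.0°)) = 12 - j20.78 V
Step 2 — Sum components: V_total = 30.5 + j4.215 V.
Step 3 — Convert to polar: |V_total| = 30.79 V, ∠V_total = 7.9°.

V_total = 30.79∠7.9° V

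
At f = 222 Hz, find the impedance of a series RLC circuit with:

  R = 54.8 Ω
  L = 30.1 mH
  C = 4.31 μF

Step 1 — Angular frequency: ω = 2π·f = 2π·222 = 1395 rad/s.
Step 2 — Component impedances:
  R: Z = R = 54.8 Ω
  L: Z = jωL = j·1395·0.0301 = 0 + j41.99 Ω
  C: Z = 1/(jωC) = -j/(ω·C) = 0 - j166.3 Ω
Step 3 — Series combination: Z_total = R + L + C = 54.8 - j124.4 Ω = 135.9∠-66.2° Ω.

Z = 54.8 - j124.4 Ω = 135.9∠-66.2° Ω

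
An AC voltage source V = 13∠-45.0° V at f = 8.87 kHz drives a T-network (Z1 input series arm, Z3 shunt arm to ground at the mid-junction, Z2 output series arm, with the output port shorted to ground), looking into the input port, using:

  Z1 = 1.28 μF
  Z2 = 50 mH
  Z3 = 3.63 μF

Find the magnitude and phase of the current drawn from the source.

Step 1 — Angular frequency: ω = 2π·f = 2π·8870 = 5.573e+04 rad/s.
Step 2 — Component impedances:
  Z1: Z = 1/(jωC) = -j/(ω·C) = 0 - j14.02 Ω
  Z2: Z = jωL = j·5.573e+04·0.05 = 0 + j2787 Ω
  Z3: Z = 1/(jωC) = -j/(ω·C) = 0 - j4.943 Ω
Step 3 — With the output port shorted to ground, the output series arm Z2 runs from the junction to ground; the shunt arm Z3 also runs from the junction to ground. They appear in parallel: Z3 || Z2 = 0 - j4.952 Ω.
Step 4 — Series with input arm Z1: Z_in = Z1 + (Z3 || Z2) = 0 - j18.97 Ω = 18.97∠-90.0° Ω.
Step 5 — Source phasor: V = 13∠-45.0° V = 9.192 - j9.192 V.
Step 6 — Ohm's law: I = V / Z_total = (9.192 - j9.192) / (0 - j18.97) = 0.4846 + j0.4846 A.
Step 7 — Convert to polar: |I| = 0.6853 A, ∠I = 45.0°.

I = 0.6853∠45.0° A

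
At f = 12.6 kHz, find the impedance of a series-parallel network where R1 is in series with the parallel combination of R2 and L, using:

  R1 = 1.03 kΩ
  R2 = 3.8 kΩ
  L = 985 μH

Step 1 — Angular frequency: ω = 2π·f = 2π·1.26e+04 = 7.917e+04 rad/s.
Step 2 — Component impedances:
  R1: Z = R = 1030 Ω
  R2: Z = R = 3800 Ω
  L: Z = jωL = j·7.917e+04·0.000985 = 0 + j77.98 Ω
Step 3 — Parallel branch: R2 || L = 1/(1/R2 + 1/L) = 1.6 + j77.95 Ω.
Step 4 — Series with R1: Z_total = R1 + (R2 || L) = 1032 + j77.95 Ω = 1035∠4.3° Ω.

Z = 1032 + j77.95 Ω = 1035∠4.3° Ω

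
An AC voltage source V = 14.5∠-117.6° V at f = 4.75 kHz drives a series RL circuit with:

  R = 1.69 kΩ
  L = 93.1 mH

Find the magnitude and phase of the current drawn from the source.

Step 1 — Angular frequency: ω = 2π·f = 2π·4750 = 2.985e+04 rad/s.
Step 2 — Component impedances:
  R: Z = R = 1690 Ω
  L: Z = jωL = j·2.985e+04·0.0931 = 0 + j2779 Ω
Step 3 — Series combination: Z_total = R + L = 1690 + j2779 Ω = 3252∠58.7° Ω.
Step 4 — Source phasor: V = 14.5∠-117.6° V = -6.718 - j12.85 V.
Step 5 — Ohm's law: I = V / Z_total = (-6.718 - j12.85) / (1690 + j2779) = -0.004449 - j0.0002884 A.
Step 6 — Convert to polar: |I| = 0.004459 A, ∠I = -176.3°.

I = 0.004459∠-176.3° A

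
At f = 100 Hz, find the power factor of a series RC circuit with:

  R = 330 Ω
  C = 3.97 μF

Step 1 — Angular frequency: ω = 2π·f = 2π·100 = 628.3 rad/s.
Step 2 — Component impedances:
  R: Z = R = 330 Ω
  C: Z = 1/(jωC) = -j/(ω·C) = 0 - j400.9 Ω
Step 3 — Series combination: Z_total = R + C = 330 - j400.9 Ω = 519.2∠-50.5° Ω.
Step 4 — Power factor: PF = cos(φ) = Re(Z)/|Z| = 330/519.25 = 0.6355.
Step 5 — Type: Im(Z) = -400.9 ⇒ leading (phase φ = -50.5°).

PF = 0.6355 (leading, φ = -50.5°)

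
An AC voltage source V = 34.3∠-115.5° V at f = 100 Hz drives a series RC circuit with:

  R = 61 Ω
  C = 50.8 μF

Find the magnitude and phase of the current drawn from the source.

Step 1 — Angular frequency: ω = 2π·f = 2π·100 = 628.3 rad/s.
Step 2 — Component impedances:
  R: Z = R = 61 Ω
  C: Z = 1/(jωC) = -j/(ω·C) = 0 - j31.33 Ω
Step 3 — Series combination: Z_total = R + C = 61 - j31.33 Ω = 68.58∠-27.2° Ω.
Step 4 — Source phasor: V = 34.3∠-115.5° V = -14.77 - j30.96 V.
Step 5 — Ohm's law: I = V / Z_total = (-14.77 - j30.96) / (61 - j31.33) = 0.01471 - j0.5 A.
Step 6 — Convert to polar: |I| = 0.5002 A, ∠I = -88.3°.

I = 0.5002∠-88.3° A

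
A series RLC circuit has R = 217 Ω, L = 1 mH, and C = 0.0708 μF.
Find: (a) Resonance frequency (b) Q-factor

Step 1 — Resonance condition Im(Z)=0 gives ω₀ = 1/√(LC).
Step 2 — ω₀ = 1/√(0.001·7.08e-08) = 1.188e+05 rad/s.
Step 3 — f₀ = ω₀/(2π) = 1.891e+04 Hz.
Step 4 — Series Q: Q = ω₀L/R = 1.188e+05·0.001/217 = 0.5477.

(a) f₀ = 1.891e+04 Hz  (b) Q = 0.5477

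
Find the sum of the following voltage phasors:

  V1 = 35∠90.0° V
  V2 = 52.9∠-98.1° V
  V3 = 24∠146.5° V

Step 1 — Convert each phasor to rectangular form:
  V1 = 35·(cos(90.0°) + j·sin(90.0°)) = 0 + j35 V
  V2 = 52.9·(cos(-98.1°) + j·sin(-98.1°)) = -7.454 - j52.37 V
  V3 = 24·(cos(146.5°) + j·sin(146.5°)) = -20.01 + j13.25 V
Step 2 — Sum components: V_total = -27.47 - j4.126 V.
Step 3 — Convert to polar: |V_total| = 27.78 V, ∠V_total = -171.5°.

V_total = 27.78∠-171.5° V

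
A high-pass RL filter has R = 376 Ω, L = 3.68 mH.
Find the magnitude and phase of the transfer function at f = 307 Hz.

Step 1 — Angular frequency: ω = 2π·307 = 1929 rad/s.
Step 2 — Transfer function: H(jω) = jωL/(R + jωL).
Step 3 — Numerator jωL = j·7.098; denominator R + jωL = 376 + j7.098.
Step 4 — H = 0.0003563 + j0.01887.
Step 5 — Magnitude: |H| = 0.01888 (-34.5 dB); phase: φ = 88.9°.

|H| = 0.01888 (-34.5 dB), φ = 88.9°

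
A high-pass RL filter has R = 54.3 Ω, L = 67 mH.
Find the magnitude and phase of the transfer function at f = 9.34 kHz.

Step 1 — Angular frequency: ω = 2π·9340 = 5.868e+04 rad/s.
Step 2 — Transfer function: H(jω) = jωL/(R + jωL).
Step 3 — Numerator jωL = j·3932; denominator R + jωL = 54.3 + j3932.
Step 4 — H = 0.9998 + j0.01381.
Step 5 — Magnitude: |H| = 0.9999 (-0.0 dB); phase: φ = 0.8°.

|H| = 0.9999 (-0.0 dB), φ = 0.8°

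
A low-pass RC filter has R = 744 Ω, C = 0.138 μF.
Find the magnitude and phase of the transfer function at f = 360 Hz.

Step 1 — Angular frequency: ω = 2π·360 = 2262 rad/s.
Step 2 — Transfer function: H(jω) = 1/(1 + jωRC).
Step 3 — Denominator: 1 + jωRC = 1 + j·2262·744·1.38e-07 = 1 + j0.2322.
Step 4 — H = 0.9488 - j0.2204.
Step 5 — Magnitude: |H| = 0.9741 (-0.2 dB); phase: φ = -13.1°.

|H| = 0.9741 (-0.2 dB), φ = -13.1°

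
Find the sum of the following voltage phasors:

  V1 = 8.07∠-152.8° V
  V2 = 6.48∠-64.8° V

Step 1 — Convert each phasor to rectangular form:
  V1 = 8.07·(cos(-152.8°) + j·sin(-152.8°)) = -7.178 - j3.689 V
  V2 = 6.48·(cos(-64.8°) + j·sin(-64.8°)) = 2.759 - j5.863 V
Step 2 — Sum components: V_total = -4.419 - j9.552 V.
Step 3 — Convert to polar: |V_total| = 10.52 V, ∠V_total = -114.8°.

V_total = 10.52∠-114.8° V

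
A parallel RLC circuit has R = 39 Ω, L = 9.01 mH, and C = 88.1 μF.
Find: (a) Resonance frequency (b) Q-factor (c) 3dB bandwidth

Step 1 — Resonance: ω₀ = 1/√(LC) = 1/√(0.00901·8.81e-05) = 1122 rad/s.
Step 2 — f₀ = ω₀/(2π) = 178.6 Hz.
Step 3 — Parallel Q: Q = R/(ω₀L) = 39/(1122·0.00901) = 3.856.
Step 4 — Bandwidth: Δω = ω₀/Q = 291 rad/s; BW = Δω/(2π) = 46.32 Hz.

(a) f₀ = 178.6 Hz  (b) Q = 3.856  (c) BW = 46.32 Hz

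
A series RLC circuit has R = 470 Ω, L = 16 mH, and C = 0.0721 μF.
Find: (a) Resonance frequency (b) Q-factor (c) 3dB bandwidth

Step 1 — Resonance: ω₀ = 1/√(LC) = 1/√(0.016·7.21e-08) = 2.944e+04 rad/s.
Step 2 — f₀ = ω₀/(2π) = 4686 Hz.
Step 3 — Series Q: Q = ω₀L/R = 2.944e+04·0.016/470 = 1.002.
Step 4 — Bandwidth: Δω = ω₀/Q = 2.938e+04 rad/s; BW = Δω/(2π) = 4675 Hz.

(a) f₀ = 4686 Hz  (b) Q = 1.002  (c) BW = 4675 Hz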